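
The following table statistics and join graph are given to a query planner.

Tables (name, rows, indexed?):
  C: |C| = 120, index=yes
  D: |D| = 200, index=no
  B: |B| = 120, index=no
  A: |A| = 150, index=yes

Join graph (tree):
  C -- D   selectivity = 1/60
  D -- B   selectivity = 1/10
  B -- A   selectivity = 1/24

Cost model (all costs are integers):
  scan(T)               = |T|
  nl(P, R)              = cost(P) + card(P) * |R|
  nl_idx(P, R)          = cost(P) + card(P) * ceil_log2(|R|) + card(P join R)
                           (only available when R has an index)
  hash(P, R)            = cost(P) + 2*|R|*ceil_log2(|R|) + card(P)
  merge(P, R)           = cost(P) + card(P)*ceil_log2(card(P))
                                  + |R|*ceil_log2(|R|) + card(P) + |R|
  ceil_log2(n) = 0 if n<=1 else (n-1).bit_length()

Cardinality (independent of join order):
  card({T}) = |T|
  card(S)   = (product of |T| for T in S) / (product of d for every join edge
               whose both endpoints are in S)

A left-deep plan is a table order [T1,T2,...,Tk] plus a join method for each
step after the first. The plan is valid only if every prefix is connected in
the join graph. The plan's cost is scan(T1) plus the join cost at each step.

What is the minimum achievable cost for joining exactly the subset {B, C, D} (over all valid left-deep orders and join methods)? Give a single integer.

4080

Selinger DP over subsets of {B,C,D}:
  {C}: scan cost=120, card=120
  {D}: scan cost=200, card=200
  {B}: scan cost=120, card=120
  {CD}: card=400; try (C,nl_idx)→2000, (C,hash)→2080, (D,merge)→2880, (C,merge)→2960, (D,hash)→3440, (D,nl)→24120 …(+1); best=2000 via (C,nl_idx)
  {BD}: card=2400; try (B,hash)→2080, (D,merge)→2880, (B,merge)→2960, (D,hash)→3440, (D,nl)→24120, (B,nl)→24200; best=2080 via (B,hash)
  {BCD}: card=4800; try (B,hash)→4080, (C,hash)→6160, (B,merge)→6960, (C,nl_idx)→23680, (C,merge)→34240, (B,nl)→50000 …(+1); best=4080 via (B,hash)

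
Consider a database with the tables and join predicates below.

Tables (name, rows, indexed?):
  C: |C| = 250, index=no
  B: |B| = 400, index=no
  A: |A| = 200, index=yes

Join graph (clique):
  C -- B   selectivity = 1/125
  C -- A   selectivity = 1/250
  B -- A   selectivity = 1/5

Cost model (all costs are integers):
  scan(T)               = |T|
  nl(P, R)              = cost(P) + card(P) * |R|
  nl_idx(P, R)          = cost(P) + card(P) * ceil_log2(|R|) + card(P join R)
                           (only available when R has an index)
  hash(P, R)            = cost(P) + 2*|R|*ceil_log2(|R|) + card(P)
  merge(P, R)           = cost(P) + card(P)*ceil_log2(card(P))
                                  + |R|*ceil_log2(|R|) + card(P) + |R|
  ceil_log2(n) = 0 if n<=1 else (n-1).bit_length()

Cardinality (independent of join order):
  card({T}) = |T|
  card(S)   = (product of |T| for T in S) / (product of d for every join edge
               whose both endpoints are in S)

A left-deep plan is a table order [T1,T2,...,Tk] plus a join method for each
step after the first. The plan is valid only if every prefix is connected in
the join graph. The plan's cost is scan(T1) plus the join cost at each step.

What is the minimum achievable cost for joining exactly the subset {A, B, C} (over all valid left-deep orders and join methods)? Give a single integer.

8250

Selinger DP over subsets of {A,B,C}:
  {C}: scan cost=250, card=250
  {B}: scan cost=400, card=400
  {A}: scan cost=200, card=200
  {BC}: card=800; try (C,hash)→4800, (B,merge)→6500, (C,merge)→6650, (B,hash)→7700, (B,nl)→100250, (C,nl)→100400; best=4800 via (C,hash)
  {AC}: card=200; try (A,nl_idx)→2450, (A,hash)→3700, (C,merge)→4250, (A,merge)→4300, (C,hash)→4400, (C,nl)→50200 …(+1); best=2450 via (A,nl_idx)
  {AB}: card=16000; try (A,hash)→4000, (B,merge)→6000, (A,merge)→6200, (B,hash)→7600, (A,nl_idx)→19600, (B,nl)→80200 …(+1); best=4000 via (A,hash)
  {ABC}: card=128; try (B,merge)→8250, (A,hash)→8800, (B,hash)→9850, (A,nl_idx)→11328, (A,merge)→15400, (C,hash)→24000 …(+4); best=8250 via (B,merge)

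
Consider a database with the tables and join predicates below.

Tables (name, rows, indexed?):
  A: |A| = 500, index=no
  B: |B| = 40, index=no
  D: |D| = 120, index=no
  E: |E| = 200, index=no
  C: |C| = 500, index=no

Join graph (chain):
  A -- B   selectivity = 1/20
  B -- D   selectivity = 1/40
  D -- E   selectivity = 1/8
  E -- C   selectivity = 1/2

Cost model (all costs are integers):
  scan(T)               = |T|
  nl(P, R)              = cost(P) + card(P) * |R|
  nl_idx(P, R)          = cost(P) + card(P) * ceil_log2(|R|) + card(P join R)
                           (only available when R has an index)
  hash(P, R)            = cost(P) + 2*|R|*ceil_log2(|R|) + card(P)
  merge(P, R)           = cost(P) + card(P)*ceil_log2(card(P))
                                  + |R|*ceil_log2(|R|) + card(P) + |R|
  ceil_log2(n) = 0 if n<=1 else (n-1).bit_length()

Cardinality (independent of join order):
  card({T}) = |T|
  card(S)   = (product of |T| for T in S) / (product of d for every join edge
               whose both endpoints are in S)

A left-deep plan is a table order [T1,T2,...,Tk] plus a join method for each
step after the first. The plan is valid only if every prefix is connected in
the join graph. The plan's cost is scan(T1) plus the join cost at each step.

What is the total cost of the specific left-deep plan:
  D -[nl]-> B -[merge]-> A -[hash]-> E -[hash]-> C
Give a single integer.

101080

step 1: scan D: cost=120, card=120
step 2: join B via nl
    card(P join B) = 120*40/(40) = 120
    cost = 120 + 120*40 = 4920
step 3: join A via merge
    card(P join A) = 120*500/(20) = 3000
    cost = 4920 + 120*7 + 500*9 + 120 + 500 = 10880
step 4: join E via hash
    card(P join E) = 3000*200/(8) = 75000
    cost = 10880 + 2*200*8 + 3000 = 17080
step 5: join C via hash
    card(P join C) = 75000*500/(2) = 18750000
    cost = 17080 + 2*500*9 + 75000 = 101080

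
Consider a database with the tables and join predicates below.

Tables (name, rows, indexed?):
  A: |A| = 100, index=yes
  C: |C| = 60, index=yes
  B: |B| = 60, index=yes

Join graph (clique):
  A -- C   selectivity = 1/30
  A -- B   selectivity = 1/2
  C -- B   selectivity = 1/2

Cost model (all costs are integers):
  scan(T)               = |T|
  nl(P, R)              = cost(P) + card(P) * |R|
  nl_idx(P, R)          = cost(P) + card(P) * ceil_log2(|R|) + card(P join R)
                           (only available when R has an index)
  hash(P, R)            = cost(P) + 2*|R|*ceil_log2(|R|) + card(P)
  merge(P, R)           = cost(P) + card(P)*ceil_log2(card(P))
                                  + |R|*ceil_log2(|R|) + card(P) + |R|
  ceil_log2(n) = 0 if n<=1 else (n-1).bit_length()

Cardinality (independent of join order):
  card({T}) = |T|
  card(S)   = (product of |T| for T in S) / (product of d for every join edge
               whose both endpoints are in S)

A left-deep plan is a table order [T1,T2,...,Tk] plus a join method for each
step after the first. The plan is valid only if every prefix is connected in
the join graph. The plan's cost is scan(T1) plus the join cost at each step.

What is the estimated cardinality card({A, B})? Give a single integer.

Tables in S: A(100), B(60)
Edges inside S: A-B(d=2)
numerator = 100 * 60 = 6000
denominator = 2 = 2
card(S) = 6000 / 2 = 3000

3000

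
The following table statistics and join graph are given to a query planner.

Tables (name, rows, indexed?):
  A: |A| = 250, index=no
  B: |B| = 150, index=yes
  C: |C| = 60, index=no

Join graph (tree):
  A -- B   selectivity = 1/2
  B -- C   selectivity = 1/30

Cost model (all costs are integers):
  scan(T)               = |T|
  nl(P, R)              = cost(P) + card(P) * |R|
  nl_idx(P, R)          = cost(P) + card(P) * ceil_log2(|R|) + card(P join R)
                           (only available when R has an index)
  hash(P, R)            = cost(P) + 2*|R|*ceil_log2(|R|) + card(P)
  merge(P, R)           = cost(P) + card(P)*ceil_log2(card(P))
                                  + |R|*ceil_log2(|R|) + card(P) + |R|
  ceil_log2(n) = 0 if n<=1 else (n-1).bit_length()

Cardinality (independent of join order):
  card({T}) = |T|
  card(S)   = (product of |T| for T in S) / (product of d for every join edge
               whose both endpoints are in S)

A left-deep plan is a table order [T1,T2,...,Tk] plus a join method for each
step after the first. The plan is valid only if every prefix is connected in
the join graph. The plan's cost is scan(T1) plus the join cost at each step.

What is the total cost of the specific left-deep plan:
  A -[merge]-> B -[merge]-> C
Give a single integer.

step 1: scan A: cost=250, card=250
step 2: join B via merge
    card(P join B) = 250*150/(2) = 18750
    cost = 250 + 250*8 + 150*8 + 250 + 150 = 3850
step 3: join C via merge
    card(P join C) = 18750*60/(30) = 37500
    cost = 3850 + 18750*15 + 60*6 + 18750 + 60 = 304270

304270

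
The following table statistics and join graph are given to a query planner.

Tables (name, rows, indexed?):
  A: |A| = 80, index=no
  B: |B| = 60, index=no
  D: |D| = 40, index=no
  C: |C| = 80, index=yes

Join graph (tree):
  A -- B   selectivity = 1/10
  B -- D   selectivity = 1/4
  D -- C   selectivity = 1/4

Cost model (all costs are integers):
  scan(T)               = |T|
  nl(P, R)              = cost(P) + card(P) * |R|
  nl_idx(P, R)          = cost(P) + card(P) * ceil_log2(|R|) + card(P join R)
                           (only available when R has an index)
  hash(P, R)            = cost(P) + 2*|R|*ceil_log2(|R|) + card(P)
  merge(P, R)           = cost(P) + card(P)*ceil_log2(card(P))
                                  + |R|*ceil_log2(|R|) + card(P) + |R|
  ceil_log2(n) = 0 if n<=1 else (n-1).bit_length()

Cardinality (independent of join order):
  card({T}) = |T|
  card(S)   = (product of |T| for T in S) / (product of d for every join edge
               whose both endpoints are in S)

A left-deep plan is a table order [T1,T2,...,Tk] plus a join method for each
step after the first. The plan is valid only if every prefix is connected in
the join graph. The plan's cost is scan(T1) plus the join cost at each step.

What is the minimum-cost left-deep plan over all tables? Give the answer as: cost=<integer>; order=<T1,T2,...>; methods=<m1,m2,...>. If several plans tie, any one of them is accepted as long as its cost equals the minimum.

Selinger DP (subsets sized 1..n):
  {A}: scan cost=80, card=80
  {B}: scan cost=60, card=60
  {D}: scan cost=40, card=40
  {C}: scan cost=80, card=80
  {AB}: card=480; try (B,hash)→880, (A,merge)→1120, (B,merge)→1140, (A,hash)→1240, (A,nl)→4860, (B,nl)→4880; best=880 via (B,hash)
  {BD}: card=600; try (D,hash)→600, (B,merge)→740, (D,merge)→760, (B,hash)→800, (B,nl)→2440, (D,nl)→2460; best=600 via (D,hash)
  {CD}: card=800; try (D,hash)→640, (C,merge)→960, (D,merge)→1000, (C,nl_idx)→1120, (C,hash)→1200, (C,nl)→3240 …(+1); best=640 via (D,hash)
  {ABD}: card=4800; try (D,hash)→1840, (A,hash)→2320, (D,merge)→5960, (A,merge)→7840, (D,nl)→20080, (A,nl)→48600; best=1840 via (D,hash)
  {BCD}: card=12000; try (B,hash)→2160, (C,hash)→2320, (C,merge)→7840, (B,merge)→9860, (C,nl_idx)→16800, (C,nl)→48600 …(+1); best=2160 via (B,hash)
  {ABCD}: card=96000; try (C,hash)→7760, (A,hash)→15280, (C,merge)→69680, (C,nl_idx)→131440, (A,merge)→182800, (C,nl)→385840 …(+1); best=7760 via (C,hash)

cost=7760; order=A,B,D,C; methods=hash,hash,hash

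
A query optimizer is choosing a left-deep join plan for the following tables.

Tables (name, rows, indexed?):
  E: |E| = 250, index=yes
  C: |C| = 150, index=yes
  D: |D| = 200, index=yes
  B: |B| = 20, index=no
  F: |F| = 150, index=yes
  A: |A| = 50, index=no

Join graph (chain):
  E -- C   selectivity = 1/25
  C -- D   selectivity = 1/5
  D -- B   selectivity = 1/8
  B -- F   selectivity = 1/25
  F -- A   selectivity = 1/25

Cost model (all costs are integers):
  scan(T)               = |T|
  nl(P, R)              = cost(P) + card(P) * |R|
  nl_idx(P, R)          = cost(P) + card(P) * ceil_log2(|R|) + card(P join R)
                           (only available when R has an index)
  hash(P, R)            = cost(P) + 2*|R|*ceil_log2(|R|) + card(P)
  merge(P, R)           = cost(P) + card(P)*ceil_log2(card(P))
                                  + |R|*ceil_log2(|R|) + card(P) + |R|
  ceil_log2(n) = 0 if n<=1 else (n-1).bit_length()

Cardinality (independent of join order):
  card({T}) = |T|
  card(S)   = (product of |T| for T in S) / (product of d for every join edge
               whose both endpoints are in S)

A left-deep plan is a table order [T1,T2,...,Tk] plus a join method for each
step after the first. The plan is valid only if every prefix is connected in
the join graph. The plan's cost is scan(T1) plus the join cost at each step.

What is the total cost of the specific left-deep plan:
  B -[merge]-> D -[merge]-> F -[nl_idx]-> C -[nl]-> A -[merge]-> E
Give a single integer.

8044540

step 1: scan B: cost=20, card=20
step 2: join D via merge
    card(P join D) = 20*200/(8) = 500
    cost = 20 + 20*5 + 200*8 + 20 + 200 = 1940
step 3: join F via merge
    card(P join F) = 500*150/(25) = 3000
    cost = 1940 + 500*9 + 150*8 + 500 + 150 = 8290
step 4: join C via nl_idx
    card(P join C) = 3000*150/(5) = 90000
    cost = 8290 + 3000*8 + 90000 = 122290
step 5: join A via nl
    card(P join A) = 90000*50/(25) = 180000
    cost = 122290 + 90000*50 = 4622290
step 6: join E via merge
    card(P join E) = 180000*250/(25) = 1800000
    cost = 4622290 + 180000*18 + 250*8 + 180000 + 250 = 8044540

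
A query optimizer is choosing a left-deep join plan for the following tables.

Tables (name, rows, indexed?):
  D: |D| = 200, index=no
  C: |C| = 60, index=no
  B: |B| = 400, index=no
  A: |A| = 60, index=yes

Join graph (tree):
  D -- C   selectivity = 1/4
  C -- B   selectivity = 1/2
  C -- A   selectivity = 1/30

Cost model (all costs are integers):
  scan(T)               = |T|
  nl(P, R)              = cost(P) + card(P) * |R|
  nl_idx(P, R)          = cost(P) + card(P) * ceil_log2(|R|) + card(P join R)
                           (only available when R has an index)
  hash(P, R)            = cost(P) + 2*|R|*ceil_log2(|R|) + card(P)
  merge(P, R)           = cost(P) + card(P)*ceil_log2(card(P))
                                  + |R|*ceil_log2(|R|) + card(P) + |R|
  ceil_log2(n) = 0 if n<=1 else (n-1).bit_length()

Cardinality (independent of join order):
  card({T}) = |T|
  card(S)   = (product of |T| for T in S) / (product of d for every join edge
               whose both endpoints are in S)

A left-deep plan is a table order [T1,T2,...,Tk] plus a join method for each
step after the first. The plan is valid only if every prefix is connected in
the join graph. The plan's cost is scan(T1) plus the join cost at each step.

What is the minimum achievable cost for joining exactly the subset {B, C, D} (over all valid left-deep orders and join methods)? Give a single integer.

Selinger DP over subsets of {B,C,D}:
  {D}: scan cost=200, card=200
  {C}: scan cost=60, card=60
  {B}: scan cost=400, card=400
  {CD}: card=3000; try (C,hash)→1120, (D,merge)→2280, (C,merge)→2420, (D,hash)→3320, (D,nl)→12060, (C,nl)→12200; best=1120 via (C,hash)
  {BC}: card=12000; try (C,hash)→1520, (B,merge)→4480, (C,merge)→4820, (B,hash)→7320, (B,nl)→24060, (C,nl)→24400; best=1520 via (C,hash)
  {BCD}: card=600000; try (B,hash)→11320, (D,hash)→16720, (B,merge)→44120, (D,merge)→183320, (B,nl)→1201120, (D,nl)→2401520; best=11320 via (B,hash)

11320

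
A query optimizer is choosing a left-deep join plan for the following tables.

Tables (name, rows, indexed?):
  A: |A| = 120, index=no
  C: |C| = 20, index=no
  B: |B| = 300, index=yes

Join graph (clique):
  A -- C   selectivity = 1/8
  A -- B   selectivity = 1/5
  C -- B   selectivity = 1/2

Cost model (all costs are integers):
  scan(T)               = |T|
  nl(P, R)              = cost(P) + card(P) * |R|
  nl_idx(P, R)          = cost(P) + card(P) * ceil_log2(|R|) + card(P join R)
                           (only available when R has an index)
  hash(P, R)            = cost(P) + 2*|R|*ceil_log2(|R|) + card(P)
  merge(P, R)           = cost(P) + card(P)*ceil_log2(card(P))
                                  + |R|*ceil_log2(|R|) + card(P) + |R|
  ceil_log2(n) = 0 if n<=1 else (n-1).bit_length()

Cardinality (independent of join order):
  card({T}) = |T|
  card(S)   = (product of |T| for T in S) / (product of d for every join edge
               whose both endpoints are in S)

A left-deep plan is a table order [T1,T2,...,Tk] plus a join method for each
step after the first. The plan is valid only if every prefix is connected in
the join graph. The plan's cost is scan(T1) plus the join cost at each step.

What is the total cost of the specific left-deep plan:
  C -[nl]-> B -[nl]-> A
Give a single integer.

step 1: scan C: cost=20, card=20
step 2: join B via nl
    card(P join B) = 20*300/(2) = 3000
    cost = 20 + 20*300 = 6020
step 3: join A via nl
    card(P join A) = 3000*120/(8*5) = 9000
    cost = 6020 + 3000*120 = 366020

366020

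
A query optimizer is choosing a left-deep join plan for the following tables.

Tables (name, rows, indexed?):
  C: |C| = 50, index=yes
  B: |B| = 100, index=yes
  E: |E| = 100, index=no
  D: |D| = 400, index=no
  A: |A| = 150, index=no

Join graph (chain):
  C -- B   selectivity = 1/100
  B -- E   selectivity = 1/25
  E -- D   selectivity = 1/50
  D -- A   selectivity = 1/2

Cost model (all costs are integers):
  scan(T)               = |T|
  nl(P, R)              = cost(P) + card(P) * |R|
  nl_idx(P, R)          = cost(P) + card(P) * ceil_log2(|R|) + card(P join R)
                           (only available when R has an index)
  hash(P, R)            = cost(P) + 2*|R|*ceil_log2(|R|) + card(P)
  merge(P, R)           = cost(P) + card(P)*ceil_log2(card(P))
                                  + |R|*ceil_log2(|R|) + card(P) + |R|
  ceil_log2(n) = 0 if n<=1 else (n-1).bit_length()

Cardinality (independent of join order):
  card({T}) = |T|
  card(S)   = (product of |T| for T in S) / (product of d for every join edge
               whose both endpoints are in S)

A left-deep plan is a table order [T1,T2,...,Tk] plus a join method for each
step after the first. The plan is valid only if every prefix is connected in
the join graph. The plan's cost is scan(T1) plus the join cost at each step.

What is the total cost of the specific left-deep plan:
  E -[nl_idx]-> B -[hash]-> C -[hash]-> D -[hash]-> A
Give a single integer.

13600

step 1: scan E: cost=100, card=100
step 2: join B via nl_idx
    card(P join B) = 100*100/(25) = 400
    cost = 100 + 100*7 + 400 = 1200
step 3: join C via hash
    card(P join C) = 400*50/(100) = 200
    cost = 1200 + 2*50*6 + 400 = 2200
step 4: join D via hash
    card(P join D) = 200*400/(50) = 1600
    cost = 2200 + 2*400*9 + 200 = 9600
step 5: join A via hash
    card(P join A) = 1600*150/(2) = 120000
    cost = 9600 + 2*150*8 + 1600 = 13600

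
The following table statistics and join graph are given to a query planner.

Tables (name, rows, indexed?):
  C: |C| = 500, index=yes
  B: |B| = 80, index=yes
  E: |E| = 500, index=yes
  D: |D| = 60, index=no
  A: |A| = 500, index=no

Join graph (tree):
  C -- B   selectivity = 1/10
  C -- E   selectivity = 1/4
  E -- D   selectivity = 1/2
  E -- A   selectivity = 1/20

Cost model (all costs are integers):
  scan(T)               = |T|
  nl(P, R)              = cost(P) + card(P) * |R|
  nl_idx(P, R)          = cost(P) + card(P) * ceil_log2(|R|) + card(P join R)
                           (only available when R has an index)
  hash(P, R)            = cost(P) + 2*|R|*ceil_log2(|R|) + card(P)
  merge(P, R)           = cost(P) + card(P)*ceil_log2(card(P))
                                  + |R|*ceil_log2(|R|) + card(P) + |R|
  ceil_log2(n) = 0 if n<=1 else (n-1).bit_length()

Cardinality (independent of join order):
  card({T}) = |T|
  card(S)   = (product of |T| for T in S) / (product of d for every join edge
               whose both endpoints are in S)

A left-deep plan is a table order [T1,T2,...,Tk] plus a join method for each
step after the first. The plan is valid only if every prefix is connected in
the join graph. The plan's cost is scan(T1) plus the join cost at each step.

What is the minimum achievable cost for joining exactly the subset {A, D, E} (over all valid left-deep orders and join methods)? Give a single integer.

Selinger DP over subsets of {A,D,E}:
  {E}: scan cost=500, card=500
  {D}: scan cost=60, card=60
  {A}: scan cost=500, card=500
  {DE}: card=15000; try (D,hash)→1720, (E,merge)→5480, (D,merge)→5920, (E,hash)→9120, (E,nl_idx)→15600, (E,nl)→30060 …(+1); best=1720 via (D,hash)
  {AE}: card=12500; try (E,hash)→10000, (A,hash)→10000, (E,merge)→10500, (A,merge)→10500, (E,nl_idx)→17500, (E,nl)→250500 …(+1); best=10000 via (E,hash)
  {ADE}: card=375000; try (D,hash)→23220, (A,hash)→25720, (D,merge)→197920, (A,merge)→231720, (D,nl)→760000, (A,nl)→7501720; best=23220 via (D,hash)

23220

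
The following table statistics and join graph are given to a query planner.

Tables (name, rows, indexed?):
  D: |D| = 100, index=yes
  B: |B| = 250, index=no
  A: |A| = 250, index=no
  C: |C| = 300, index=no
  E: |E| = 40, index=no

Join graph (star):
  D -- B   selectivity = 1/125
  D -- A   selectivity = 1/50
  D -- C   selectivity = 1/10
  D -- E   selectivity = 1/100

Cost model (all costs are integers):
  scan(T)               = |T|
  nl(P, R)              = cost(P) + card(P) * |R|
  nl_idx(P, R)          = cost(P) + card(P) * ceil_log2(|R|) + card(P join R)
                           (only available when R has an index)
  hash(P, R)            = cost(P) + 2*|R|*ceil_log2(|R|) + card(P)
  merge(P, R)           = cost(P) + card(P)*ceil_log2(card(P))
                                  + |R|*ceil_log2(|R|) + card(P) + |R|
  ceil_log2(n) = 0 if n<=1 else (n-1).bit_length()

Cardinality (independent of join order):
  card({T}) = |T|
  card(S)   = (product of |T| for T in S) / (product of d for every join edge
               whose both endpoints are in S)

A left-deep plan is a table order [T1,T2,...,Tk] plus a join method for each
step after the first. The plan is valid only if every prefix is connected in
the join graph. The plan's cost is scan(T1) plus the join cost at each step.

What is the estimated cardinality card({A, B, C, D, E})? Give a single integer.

Tables in S: A(250), B(250), C(300), D(100), E(40)
Edges inside S: D-B(d=125), D-A(d=50), D-C(d=10), D-E(d=100)
numerator = 250 * 250 * 300 * 100 * 40 = 75000000000
denominator = 125 * 50 * 10 * 100 = 6250000
card(S) = 75000000000 / 6250000 = 12000

12000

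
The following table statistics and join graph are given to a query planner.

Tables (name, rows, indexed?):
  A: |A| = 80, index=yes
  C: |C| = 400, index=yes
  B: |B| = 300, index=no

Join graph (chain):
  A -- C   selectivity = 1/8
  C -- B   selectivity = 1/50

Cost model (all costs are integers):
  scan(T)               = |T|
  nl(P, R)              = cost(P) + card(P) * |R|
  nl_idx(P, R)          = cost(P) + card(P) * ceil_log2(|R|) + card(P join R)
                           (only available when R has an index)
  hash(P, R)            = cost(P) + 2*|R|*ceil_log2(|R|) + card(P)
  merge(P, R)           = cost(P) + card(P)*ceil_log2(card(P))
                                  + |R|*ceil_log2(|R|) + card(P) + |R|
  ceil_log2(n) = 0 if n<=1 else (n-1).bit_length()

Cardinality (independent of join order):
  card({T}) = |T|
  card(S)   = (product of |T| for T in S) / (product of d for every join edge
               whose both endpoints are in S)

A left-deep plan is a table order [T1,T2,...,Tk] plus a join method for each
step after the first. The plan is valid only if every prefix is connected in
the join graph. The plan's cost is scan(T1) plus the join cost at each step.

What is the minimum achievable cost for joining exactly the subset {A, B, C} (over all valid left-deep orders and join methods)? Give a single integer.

Selinger DP over subsets of {A,B,C}:
  {A}: scan cost=80, card=80
  {C}: scan cost=400, card=400
  {B}: scan cost=300, card=300
  {AC}: card=4000; try (A,hash)→1920, (C,merge)→4720, (C,nl_idx)→4800, (A,merge)→5040, (A,nl_idx)→7200, (C,hash)→7360 …(+2); best=1920 via (A,hash)
  {BC}: card=2400; try (C,nl_idx)→5400, (B,hash)→6200, (C,merge)→7300, (B,merge)→7400, (C,hash)→7800, (C,nl)→120300 …(+1); best=5400 via (C,nl_idx)
  {ABC}: card=24000; try (A,hash)→8920, (B,hash)→11320, (A,merge)→37240, (A,nl_idx)→46200, (B,merge)→56920, (A,nl)→197400 …(+1); best=8920 via (A,hash)

8920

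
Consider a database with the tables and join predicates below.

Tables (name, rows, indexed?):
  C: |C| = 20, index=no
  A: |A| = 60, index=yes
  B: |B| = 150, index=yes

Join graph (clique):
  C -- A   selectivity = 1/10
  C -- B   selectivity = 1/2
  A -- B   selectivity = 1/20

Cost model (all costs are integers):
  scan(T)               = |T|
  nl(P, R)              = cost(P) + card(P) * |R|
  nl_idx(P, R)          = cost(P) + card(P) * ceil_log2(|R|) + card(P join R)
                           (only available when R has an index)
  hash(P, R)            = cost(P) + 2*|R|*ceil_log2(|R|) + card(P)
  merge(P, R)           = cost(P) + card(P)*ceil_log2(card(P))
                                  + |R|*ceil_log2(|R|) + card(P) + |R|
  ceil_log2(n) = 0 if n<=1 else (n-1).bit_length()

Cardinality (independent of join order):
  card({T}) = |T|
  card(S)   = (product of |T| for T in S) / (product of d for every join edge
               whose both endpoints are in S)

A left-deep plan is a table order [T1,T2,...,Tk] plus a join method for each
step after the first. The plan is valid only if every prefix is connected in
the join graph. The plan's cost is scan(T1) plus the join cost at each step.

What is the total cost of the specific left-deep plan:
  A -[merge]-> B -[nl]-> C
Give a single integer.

10830

step 1: scan A: cost=60, card=60
step 2: join B via merge
    card(P join B) = 60*150/(20) = 450
    cost = 60 + 60*6 + 150*8 + 60 + 150 = 1830
step 3: join C via nl
    card(P join C) = 450*20/(10*2) = 450
    cost = 1830 + 450*20 = 10830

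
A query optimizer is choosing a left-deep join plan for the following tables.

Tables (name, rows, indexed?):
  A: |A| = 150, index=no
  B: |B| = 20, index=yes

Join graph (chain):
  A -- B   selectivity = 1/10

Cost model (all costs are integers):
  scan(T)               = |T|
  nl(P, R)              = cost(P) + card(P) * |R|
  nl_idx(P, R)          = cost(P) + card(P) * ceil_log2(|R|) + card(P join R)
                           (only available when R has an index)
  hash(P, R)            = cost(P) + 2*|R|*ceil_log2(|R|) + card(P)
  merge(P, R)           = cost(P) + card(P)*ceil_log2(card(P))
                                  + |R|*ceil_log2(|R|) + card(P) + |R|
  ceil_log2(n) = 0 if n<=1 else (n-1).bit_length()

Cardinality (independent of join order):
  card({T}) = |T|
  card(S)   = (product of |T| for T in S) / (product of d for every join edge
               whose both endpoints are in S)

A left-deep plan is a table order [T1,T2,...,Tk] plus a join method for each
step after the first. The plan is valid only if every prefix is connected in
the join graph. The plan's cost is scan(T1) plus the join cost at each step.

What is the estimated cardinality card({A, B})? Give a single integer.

300

Tables in S: A(150), B(20)
Edges inside S: A-B(d=10)
numerator = 150 * 20 = 3000
denominator = 10 = 10
card(S) = 3000 / 10 = 300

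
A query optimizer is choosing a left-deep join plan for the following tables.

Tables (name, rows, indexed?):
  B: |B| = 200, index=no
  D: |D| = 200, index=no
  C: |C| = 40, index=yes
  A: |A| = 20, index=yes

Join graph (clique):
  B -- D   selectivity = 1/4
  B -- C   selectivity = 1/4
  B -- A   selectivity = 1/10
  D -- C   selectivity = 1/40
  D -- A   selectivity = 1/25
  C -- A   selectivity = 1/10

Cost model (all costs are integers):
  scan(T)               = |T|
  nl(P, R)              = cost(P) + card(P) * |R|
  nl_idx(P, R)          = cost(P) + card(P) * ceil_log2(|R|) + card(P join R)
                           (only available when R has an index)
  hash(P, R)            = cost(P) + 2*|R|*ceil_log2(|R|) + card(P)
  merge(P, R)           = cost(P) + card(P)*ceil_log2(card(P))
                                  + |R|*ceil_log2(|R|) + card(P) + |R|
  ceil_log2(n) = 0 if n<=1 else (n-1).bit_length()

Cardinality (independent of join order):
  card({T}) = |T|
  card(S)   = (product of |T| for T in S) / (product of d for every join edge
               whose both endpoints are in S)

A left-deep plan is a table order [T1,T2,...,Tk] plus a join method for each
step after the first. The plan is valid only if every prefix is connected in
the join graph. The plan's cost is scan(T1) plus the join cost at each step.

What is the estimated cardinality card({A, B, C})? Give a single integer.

Tables in S: A(20), B(200), C(40)
Edges inside S: B-C(d=4), B-A(d=10), C-A(d=10)
numerator = 20 * 200 * 40 = 160000
denominator = 4 * 10 * 10 = 400
card(S) = 160000 / 400 = 400

400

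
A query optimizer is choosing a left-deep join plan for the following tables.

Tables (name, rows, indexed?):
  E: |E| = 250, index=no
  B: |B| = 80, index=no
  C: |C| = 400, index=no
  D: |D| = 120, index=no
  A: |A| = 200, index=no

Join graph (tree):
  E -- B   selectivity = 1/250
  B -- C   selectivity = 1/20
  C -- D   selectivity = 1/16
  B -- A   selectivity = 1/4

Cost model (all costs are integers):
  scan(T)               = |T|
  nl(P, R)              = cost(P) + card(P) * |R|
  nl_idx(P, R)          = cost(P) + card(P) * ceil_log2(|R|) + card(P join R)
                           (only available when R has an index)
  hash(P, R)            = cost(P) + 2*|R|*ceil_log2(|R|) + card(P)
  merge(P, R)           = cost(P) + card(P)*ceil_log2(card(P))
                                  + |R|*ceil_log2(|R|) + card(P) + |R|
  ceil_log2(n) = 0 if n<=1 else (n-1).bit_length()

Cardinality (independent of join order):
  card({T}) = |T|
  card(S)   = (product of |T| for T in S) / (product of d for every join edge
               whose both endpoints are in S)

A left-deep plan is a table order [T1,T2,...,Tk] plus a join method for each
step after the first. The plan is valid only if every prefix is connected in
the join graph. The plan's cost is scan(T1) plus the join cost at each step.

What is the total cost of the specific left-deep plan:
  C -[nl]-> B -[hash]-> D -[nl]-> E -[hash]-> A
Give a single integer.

step 1: scan C: cost=400, card=400
step 2: join B via nl
    card(P join B) = 400*80/(20) = 1600
    cost = 400 + 400*80 = 32400
step 3: join D via hash
    card(P join D) = 1600*120/(16) = 12000
    cost = 32400 + 2*120*7 + 1600 = 35680
step 4: join E via nl
    card(P join E) = 12000*250/(250) = 12000
    cost = 35680 + 12000*250 = 3035680
step 5: join A via hash
    card(P join A) = 12000*200/(4) = 600000
    cost = 3035680 + 2*200*8 + 12000 = 3050880

3050880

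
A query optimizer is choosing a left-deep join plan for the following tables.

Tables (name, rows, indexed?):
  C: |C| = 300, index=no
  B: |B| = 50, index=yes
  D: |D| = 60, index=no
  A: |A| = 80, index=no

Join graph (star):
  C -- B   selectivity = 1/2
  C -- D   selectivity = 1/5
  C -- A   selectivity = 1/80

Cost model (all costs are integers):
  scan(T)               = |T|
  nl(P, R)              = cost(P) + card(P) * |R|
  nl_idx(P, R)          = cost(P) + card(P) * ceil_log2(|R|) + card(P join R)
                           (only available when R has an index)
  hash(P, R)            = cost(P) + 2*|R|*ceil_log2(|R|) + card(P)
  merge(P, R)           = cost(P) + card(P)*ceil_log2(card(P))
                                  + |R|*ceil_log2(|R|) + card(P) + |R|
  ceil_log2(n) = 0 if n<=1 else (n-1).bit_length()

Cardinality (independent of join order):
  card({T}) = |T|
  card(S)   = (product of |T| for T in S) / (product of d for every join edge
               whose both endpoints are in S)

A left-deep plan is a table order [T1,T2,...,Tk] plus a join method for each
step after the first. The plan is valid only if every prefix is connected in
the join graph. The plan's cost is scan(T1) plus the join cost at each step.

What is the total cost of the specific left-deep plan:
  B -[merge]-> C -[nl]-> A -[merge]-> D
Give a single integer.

step 1: scan B: cost=50, card=50
step 2: join C via merge
    card(P join C) = 50*300/(2) = 7500
    cost = 50 + 50*6 + 300*9 + 50 + 300 = 3400
step 3: join A via nl
    card(P join A) = 7500*80/(80) = 7500
    cost = 3400 + 7500*80 = 603400
step 4: join D via merge
    card(P join D) = 7500*60/(5) = 90000
    cost = 603400 + 7500*13 + 60*6 + 7500 + 60 = 708820

708820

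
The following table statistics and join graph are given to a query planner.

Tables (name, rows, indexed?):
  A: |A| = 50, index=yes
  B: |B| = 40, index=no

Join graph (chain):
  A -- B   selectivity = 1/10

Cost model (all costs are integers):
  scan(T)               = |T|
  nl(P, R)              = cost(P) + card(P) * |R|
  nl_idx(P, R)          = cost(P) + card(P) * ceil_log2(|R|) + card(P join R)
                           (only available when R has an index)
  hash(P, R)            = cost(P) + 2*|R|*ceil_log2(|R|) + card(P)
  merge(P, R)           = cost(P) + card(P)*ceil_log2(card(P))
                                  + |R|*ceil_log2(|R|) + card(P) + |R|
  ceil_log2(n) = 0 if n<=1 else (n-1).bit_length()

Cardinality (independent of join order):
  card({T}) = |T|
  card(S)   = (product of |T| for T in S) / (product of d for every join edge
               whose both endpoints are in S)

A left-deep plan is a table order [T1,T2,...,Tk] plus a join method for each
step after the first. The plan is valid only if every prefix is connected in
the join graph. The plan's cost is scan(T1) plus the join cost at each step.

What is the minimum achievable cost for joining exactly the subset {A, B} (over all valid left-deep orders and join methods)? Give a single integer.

Selinger DP over subsets of {A,B}:
  {A}: scan cost=50, card=50
  {B}: scan cost=40, card=40
  {AB}: card=200; try (A,nl_idx)→480, (B,hash)→580, (A,merge)→670, (B,merge)→680, (A,hash)→680, (A,nl)→2040 …(+1); best=480 via (A,nl_idx)

480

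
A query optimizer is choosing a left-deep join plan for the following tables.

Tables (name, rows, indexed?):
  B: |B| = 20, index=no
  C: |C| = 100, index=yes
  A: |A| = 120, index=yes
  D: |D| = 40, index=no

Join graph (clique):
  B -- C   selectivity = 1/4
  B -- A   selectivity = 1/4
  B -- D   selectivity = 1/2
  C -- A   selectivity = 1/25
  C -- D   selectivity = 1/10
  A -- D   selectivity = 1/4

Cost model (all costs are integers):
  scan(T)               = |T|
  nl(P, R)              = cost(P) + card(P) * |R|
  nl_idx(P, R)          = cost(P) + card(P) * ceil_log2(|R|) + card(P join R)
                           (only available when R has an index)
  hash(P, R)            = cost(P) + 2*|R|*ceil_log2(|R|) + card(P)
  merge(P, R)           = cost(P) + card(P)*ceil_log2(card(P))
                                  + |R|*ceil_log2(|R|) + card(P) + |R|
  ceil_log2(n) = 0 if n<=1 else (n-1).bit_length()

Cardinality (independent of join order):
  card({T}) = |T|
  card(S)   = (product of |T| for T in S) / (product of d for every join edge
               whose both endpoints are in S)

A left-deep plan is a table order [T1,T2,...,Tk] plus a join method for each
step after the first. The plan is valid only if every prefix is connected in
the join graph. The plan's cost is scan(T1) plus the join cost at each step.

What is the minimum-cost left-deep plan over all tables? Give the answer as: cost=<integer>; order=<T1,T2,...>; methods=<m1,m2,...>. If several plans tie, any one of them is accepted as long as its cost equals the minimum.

cost=2920; order=C,A,D,B; methods=nl_idx,hash,hash

Selinger DP (subsets sized 1..n):
  {B}: scan cost=20, card=20
  {C}: scan cost=100, card=100
  {A}: scan cost=120, card=120
  {D}: scan cost=40, card=40
  {BC}: card=500; try (B,hash)→400, (C,nl_idx)→660, (C,merge)→940, (B,merge)→1020, (C,hash)→1440, (C,nl)→2020 …(+1); best=400 via (B,hash)
  {AB}: card=600; try (B,hash)→440, (A,nl_idx)→760, (A,merge)→1100, (B,merge)→1200, (A,hash)→1720, (A,nl)→2420 …(+1); best=440 via (B,hash)
  {BD}: card=400; try (B,hash)→280, (D,merge)→420, (B,merge)→440, (D,hash)→520, (D,nl)→820, (B,nl)→840; best=280 via (B,hash)
  {AC}: card=480; try (A,nl_idx)→1280, (C,nl_idx)→1440, (C,hash)→1640, (A,merge)→1860, (C,merge)→1880, (A,hash)→1880 …(+2); best=1280 via (A,nl_idx)
  {CD}: card=400; try (D,hash)→680, (C,nl_idx)→720, (C,merge)→1120, (D,merge)→1180, (C,hash)→1480, (C,nl)→4040 …(+1); best=680 via (D,hash)
  {AD}: card=1200; try (D,hash)→720, (A,merge)→1280, (D,merge)→1360, (A,nl_idx)→1520, (A,hash)→1760, (A,nl)→4840 …(+1); best=720 via (D,hash)
  {ABC}: card=600; try (B,hash)→1960, (C,hash)→2440, (A,hash)→2580, (A,nl_idx)→4500, (C,nl_idx)→5240, (B,merge)→6200 …(+5); best=1960 via (B,hash)
  {BCD}: card=1000; try (B,hash)→1280, (D,hash)→1380, (C,hash)→2080, (C,nl_idx)→4080, (B,merge)→4800, (C,merge)→5080 …(+4); best=1280 via (B,hash)
  {ABD}: card=3000; try (D,hash)→1520, (B,hash)→2120, (A,hash)→2360, (A,merge)→5240, (A,nl_idx)→6080, (D,merge)→7320 …(+4); best=1520 via (D,hash)
  {ACD}: card=480; try (D,hash)→2240, (A,hash)→2760, (C,hash)→3320, (A,nl_idx)→3960, (A,merge)→5640, (D,merge)→6360 …(+5); best=2240 via (D,hash)
  {ABCD}: card=300; try (B,hash)→2920, (D,hash)→3040, (A,hash)→3960, (C,hash)→5920, (B,merge)→7160, (A,nl_idx)→8580 …(+8); best=2920 via (B,hash)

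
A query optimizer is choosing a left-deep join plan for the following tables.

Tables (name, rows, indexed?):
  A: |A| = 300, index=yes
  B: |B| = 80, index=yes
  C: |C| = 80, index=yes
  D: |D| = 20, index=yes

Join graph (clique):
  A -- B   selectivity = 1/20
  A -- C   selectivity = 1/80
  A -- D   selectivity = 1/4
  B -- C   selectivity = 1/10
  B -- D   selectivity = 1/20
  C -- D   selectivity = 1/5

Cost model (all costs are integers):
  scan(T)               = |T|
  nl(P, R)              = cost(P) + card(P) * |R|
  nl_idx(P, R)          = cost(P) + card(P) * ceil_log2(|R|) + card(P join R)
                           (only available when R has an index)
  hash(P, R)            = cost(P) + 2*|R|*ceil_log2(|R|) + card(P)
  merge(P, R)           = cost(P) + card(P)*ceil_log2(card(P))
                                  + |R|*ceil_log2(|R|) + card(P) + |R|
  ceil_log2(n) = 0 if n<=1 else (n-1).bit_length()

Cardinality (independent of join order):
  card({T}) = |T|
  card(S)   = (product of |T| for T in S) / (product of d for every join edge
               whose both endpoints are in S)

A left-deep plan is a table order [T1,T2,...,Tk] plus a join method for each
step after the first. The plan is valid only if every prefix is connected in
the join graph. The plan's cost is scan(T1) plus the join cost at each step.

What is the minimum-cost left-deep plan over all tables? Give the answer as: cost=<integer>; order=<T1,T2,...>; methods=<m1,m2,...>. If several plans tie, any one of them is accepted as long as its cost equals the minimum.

Selinger DP (subsets sized 1..n):
  {A}: scan cost=300, card=300
  {B}: scan cost=80, card=80
  {C}: scan cost=80, card=80
  {D}: scan cost=20, card=20
  {AB}: card=1200; try (B,hash)→1720, (A,nl_idx)→2000, (B,nl_idx)→3600, (A,merge)→3720, (B,merge)→3940, (A,hash)→5560 …(+2); best=1720 via (B,hash)
  {AC}: card=300; try (A,nl_idx)→1100, (C,hash)→1720, (C,nl_idx)→2700, (A,merge)→3720, (C,merge)→3940, (A,hash)→5560 …(+2); best=1100 via (A,nl_idx)
  {AD}: card=1500; try (D,hash)→800, (A,nl_idx)→1700, (A,merge)→3140, (D,nl_idx)→3300, (D,merge)→3420, (A,hash)→5440 …(+2); best=800 via (D,hash)
  {BC}: card=640; try (C,hash)→1280, (C,nl_idx)→1280, (B,hash)→1280, (B,nl_idx)→1280, (C,merge)→1360, (B,merge)→1360 …(+2); best=1280 via (C,hash)
  {BD}: card=80; try (B,nl_idx)→240, (D,hash)→360, (D,nl_idx)→560, (B,merge)→780, (D,merge)→840, (B,hash)→1160 …(+2); best=240 via (B,nl_idx)
  {CD}: card=320; try (D,hash)→360, (C,nl_idx)→480, (C,merge)→780, (D,nl_idx)→800, (D,merge)→840, (C,hash)→1160 …(+2); best=360 via (D,hash)
  {ABC}: card=120; try (B,hash)→2520, (B,nl_idx)→3320, (C,hash)→4040, (B,merge)→4740, (A,nl_idx)→7160, (A,hash)→7320 …(+6); best=2520 via (B,hash)
  {ABD}: card=300; try (A,nl_idx)→1260, (D,hash)→3120, (B,hash)→3420, (A,merge)→3880, (A,hash)→5720, (D,nl_idx)→8020 …(+6); best=1260 via (A,nl_idx)
  {ACD}: card=300; try (D,hash)→1600, (D,nl_idx)→2900, (C,hash)→3420, (A,nl_idx)→3540, (D,merge)→4220, (A,hash)→6080 …(+6); best=1600 via (D,hash)
  {BCD}: card=128; try (C,nl_idx)→928, (C,hash)→1440, (C,merge)→1520, (B,hash)→1800, (D,hash)→2120, (B,nl_idx)→2728 …(+6); best=928 via (C,nl_idx)
  {ABCD}: card=6; try (A,nl_idx)→2086, (C,hash)→2680, (D,hash)→2840, (B,hash)→3020, (D,nl_idx)→3126, (C,nl_idx)→3366 …(+10); best=2086 via (A,nl_idx)

cost=2086; order=D,B,C,A; methods=nl_idx,nl_idx,nl_idx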